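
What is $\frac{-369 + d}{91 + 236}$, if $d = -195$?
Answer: $- \frac{188}{109} \approx -1.7248$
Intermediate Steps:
$\frac{-369 + d}{91 + 236} = \frac{-369 - 195}{91 + 236} = - \frac{564}{327} = \left(-564\right) \frac{1}{327} = - \frac{188}{109}$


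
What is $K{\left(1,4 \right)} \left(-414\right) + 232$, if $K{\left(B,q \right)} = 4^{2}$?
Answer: $-6392$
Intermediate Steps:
$K{\left(B,q \right)} = 16$
$K{\left(1,4 \right)} \left(-414\right) + 232 = 16 \left(-414\right) + 232 = -6624 + 232 = -6392$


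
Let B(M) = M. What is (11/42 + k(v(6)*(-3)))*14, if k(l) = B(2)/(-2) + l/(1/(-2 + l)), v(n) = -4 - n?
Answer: 35249/3 ≈ 11750.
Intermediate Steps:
k(l) = -1 + l*(-2 + l) (k(l) = 2/(-2) + l/(1/(-2 + l)) = 2*(-1/2) + l*(-2 + l) = -1 + l*(-2 + l))
(11/42 + k(v(6)*(-3)))*14 = (11/42 + (-1 + ((-4 - 1*6)*(-3))**2 - 2*(-4 - 1*6)*(-3)))*14 = (11*(1/42) + (-1 + ((-4 - 6)*(-3))**2 - 2*(-4 - 6)*(-3)))*14 = (11/42 + (-1 + (-10*(-3))**2 - (-20)*(-3)))*14 = (11/42 + (-1 + 30**2 - 2*30))*14 = (11/42 + (-1 + 900 - 60))*14 = (11/42 + 839)*14 = (35249/42)*14 = 35249/3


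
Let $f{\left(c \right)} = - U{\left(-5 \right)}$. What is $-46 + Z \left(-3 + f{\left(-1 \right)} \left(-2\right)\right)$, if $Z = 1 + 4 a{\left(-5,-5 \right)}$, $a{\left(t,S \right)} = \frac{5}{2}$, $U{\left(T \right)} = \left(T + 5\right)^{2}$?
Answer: $-79$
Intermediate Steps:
$U{\left(T \right)} = \left(5 + T\right)^{2}$
$a{\left(t,S \right)} = \frac{5}{2}$ ($a{\left(t,S \right)} = 5 \cdot \frac{1}{2} = \frac{5}{2}$)
$f{\left(c \right)} = 0$ ($f{\left(c \right)} = - \left(5 - 5\right)^{2} = - 0^{2} = \left(-1\right) 0 = 0$)
$Z = 11$ ($Z = 1 + 4 \cdot \frac{5}{2} = 1 + 10 = 11$)
$-46 + Z \left(-3 + f{\left(-1 \right)} \left(-2\right)\right) = -46 + 11 \left(-3 + 0 \left(-2\right)\right) = -46 + 11 \left(-3 + 0\right) = -46 + 11 \left(-3\right) = -46 - 33 = -79$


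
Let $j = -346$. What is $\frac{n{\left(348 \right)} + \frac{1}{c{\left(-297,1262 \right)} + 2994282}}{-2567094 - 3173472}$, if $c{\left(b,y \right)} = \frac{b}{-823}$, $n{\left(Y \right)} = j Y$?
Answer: $\frac{296720758067441}{14146444549040778} \approx 0.020975$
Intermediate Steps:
$n{\left(Y \right)} = - 346 Y$
$c{\left(b,y \right)} = - \frac{b}{823}$ ($c{\left(b,y \right)} = b \left(- \frac{1}{823}\right) = - \frac{b}{823}$)
$\frac{n{\left(348 \right)} + \frac{1}{c{\left(-297,1262 \right)} + 2994282}}{-2567094 - 3173472} = \frac{\left(-346\right) 348 + \frac{1}{\left(- \frac{1}{823}\right) \left(-297\right) + 2994282}}{-2567094 - 3173472} = \frac{-120408 + \frac{1}{\frac{297}{823} + 2994282}}{-5740566} = \left(-120408 + \frac{1}{\frac{2464294383}{823}}\right) \left(- \frac{1}{5740566}\right) = \left(-120408 + \frac{823}{2464294383}\right) \left(- \frac{1}{5740566}\right) = \left(- \frac{296720758067441}{2464294383}\right) \left(- \frac{1}{5740566}\right) = \frac{296720758067441}{14146444549040778}$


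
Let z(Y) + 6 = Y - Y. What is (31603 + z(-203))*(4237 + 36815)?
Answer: 1297120044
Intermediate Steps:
z(Y) = -6 (z(Y) = -6 + (Y - Y) = -6 + 0 = -6)
(31603 + z(-203))*(4237 + 36815) = (31603 - 6)*(4237 + 36815) = 31597*41052 = 1297120044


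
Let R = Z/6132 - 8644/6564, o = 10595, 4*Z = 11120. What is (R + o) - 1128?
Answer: 7937838211/838551 ≈ 9466.1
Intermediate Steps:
Z = 2780 (Z = (1/4)*11120 = 2780)
R = -724106/838551 (R = 2780/6132 - 8644/6564 = 2780*(1/6132) - 8644*1/6564 = 695/1533 - 2161/1641 = -724106/838551 ≈ -0.86352)
(R + o) - 1128 = (-724106/838551 + 10595) - 1128 = 8883723739/838551 - 1128 = 7937838211/838551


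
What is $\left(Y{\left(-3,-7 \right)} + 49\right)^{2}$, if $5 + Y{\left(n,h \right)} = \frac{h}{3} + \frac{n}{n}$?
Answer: $\frac{16384}{9} \approx 1820.4$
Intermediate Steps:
$Y{\left(n,h \right)} = -4 + \frac{h}{3}$ ($Y{\left(n,h \right)} = -5 + \left(\frac{h}{3} + \frac{n}{n}\right) = -5 + \left(h \frac{1}{3} + 1\right) = -5 + \left(\frac{h}{3} + 1\right) = -5 + \left(1 + \frac{h}{3}\right) = -4 + \frac{h}{3}$)
$\left(Y{\left(-3,-7 \right)} + 49\right)^{2} = \left(\left(-4 + \frac{1}{3} \left(-7\right)\right) + 49\right)^{2} = \left(\left(-4 - \frac{7}{3}\right) + 49\right)^{2} = \left(- \frac{19}{3} + 49\right)^{2} = \left(\frac{128}{3}\right)^{2} = \frac{16384}{9}$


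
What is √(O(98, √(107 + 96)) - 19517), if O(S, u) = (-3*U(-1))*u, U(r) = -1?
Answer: √(-19517 + 3*√203) ≈ 139.55*I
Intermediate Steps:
O(S, u) = 3*u (O(S, u) = (-3*(-1))*u = 3*u)
√(O(98, √(107 + 96)) - 19517) = √(3*√(107 + 96) - 19517) = √(3*√203 - 19517) = √(-19517 + 3*√203)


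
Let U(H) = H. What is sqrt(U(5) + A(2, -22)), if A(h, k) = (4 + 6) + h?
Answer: sqrt(17) ≈ 4.1231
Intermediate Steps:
A(h, k) = 10 + h
sqrt(U(5) + A(2, -22)) = sqrt(5 + (10 + 2)) = sqrt(5 + 12) = sqrt(17)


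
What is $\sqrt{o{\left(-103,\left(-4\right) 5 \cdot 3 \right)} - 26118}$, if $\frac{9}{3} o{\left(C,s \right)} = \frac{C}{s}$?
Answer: $\frac{i \sqrt{23505685}}{30} \approx 161.61 i$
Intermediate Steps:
$o{\left(C,s \right)} = \frac{C}{3 s}$ ($o{\left(C,s \right)} = \frac{C \frac{1}{s}}{3} = \frac{C}{3 s}$)
$\sqrt{o{\left(-103,\left(-4\right) 5 \cdot 3 \right)} - 26118} = \sqrt{\frac{1}{3} \left(-103\right) \frac{1}{\left(-4\right) 5 \cdot 3} - 26118} = \sqrt{\frac{1}{3} \left(-103\right) \frac{1}{\left(-20\right) 3} - 26118} = \sqrt{\frac{1}{3} \left(-103\right) \frac{1}{-60} - 26118} = \sqrt{\frac{1}{3} \left(-103\right) \left(- \frac{1}{60}\right) - 26118} = \sqrt{\frac{103}{180} - 26118} = \sqrt{- \frac{4701137}{180}} = \frac{i \sqrt{23505685}}{30}$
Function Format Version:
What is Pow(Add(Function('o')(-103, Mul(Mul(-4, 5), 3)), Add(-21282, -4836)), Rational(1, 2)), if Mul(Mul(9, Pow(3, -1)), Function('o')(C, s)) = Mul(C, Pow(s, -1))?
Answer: Mul(Rational(1, 30), I, Pow(23505685, Rational(1, 2))) ≈ Mul(161.61, I)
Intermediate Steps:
Function('o')(C, s) = Mul(Rational(1, 3), C, Pow(s, -1)) (Function('o')(C, s) = Mul(Rational(1, 3), Mul(C, Pow(s, -1))) = Mul(Rational(1, 3), C, Pow(s, -1)))
Pow(Add(Function('o')(-103, Mul(Mul(-4, 5), 3)), Add(-21282, -4836)), Rational(1, 2)) = Pow(Add(Mul(Rational(1, 3), -103, Pow(Mul(Mul(-4, 5), 3), -1)), Add(-21282, -4836)), Rational(1, 2)) = Pow(Add(Mul(Rational(1, 3), -103, Pow(Mul(-20, 3), -1)), -26118), Rational(1, 2)) = Pow(Add(Mul(Rational(1, 3), -103, Pow(-60, -1)), -26118), Rational(1, 2)) = Pow(Add(Mul(Rational(1, 3), -103, Rational(-1, 60)), -26118), Rational(1, 2)) = Pow(Add(Rational(103, 180), -26118), Rational(1, 2)) = Pow(Rational(-4701137, 180), Rational(1, 2)) = Mul(Rational(1, 30), I, Pow(23505685, Rational(1, 2)))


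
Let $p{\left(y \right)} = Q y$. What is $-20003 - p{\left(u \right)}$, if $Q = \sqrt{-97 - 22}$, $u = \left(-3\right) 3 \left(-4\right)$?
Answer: $-20003 - 36 i \sqrt{119} \approx -20003.0 - 392.71 i$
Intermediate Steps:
$u = 36$ ($u = \left(-9\right) \left(-4\right) = 36$)
$Q = i \sqrt{119}$ ($Q = \sqrt{-119} = i \sqrt{119} \approx 10.909 i$)
$p{\left(y \right)} = i y \sqrt{119}$ ($p{\left(y \right)} = i \sqrt{119} y = i y \sqrt{119}$)
$-20003 - p{\left(u \right)} = -20003 - i 36 \sqrt{119} = -20003 - 36 i \sqrt{119}$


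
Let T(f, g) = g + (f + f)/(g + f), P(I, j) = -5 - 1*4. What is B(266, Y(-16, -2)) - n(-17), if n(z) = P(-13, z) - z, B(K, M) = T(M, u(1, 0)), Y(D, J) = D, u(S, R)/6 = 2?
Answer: 12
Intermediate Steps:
u(S, R) = 12 (u(S, R) = 6*2 = 12)
P(I, j) = -9 (P(I, j) = -5 - 4 = -9)
T(f, g) = g + 2*f/(f + g) (T(f, g) = g + (2*f)/(f + g) = g + 2*f/(f + g))
B(K, M) = (144 + 14*M)/(12 + M) (B(K, M) = (12**2 + 2*M + M*12)/(M + 12) = (144 + 2*M + 12*M)/(12 + M) = (144 + 14*M)/(12 + M))
n(z) = -9 - z
B(266, Y(-16, -2)) - n(-17) = 2*(72 + 7*(-16))/(12 - 16) - (-9 - 1*(-17)) = 2*(72 - 112)/(-4) - (-9 + 17) = 2*(-1/4)*(-40) - 1*8 = 20 - 8 = 12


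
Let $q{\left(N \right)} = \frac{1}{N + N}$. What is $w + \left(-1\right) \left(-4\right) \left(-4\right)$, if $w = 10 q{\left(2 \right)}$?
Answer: $- \frac{27}{2} \approx -13.5$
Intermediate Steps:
$q{\left(N \right)} = \frac{1}{2 N}$
$w = \frac{5}{2}$ ($w = 10 \frac{1}{2 \cdot 2} = 10 \cdot \frac{1}{2} \cdot \frac{1}{2} = 10 \cdot \frac{1}{4} = \frac{5}{2} \approx 2.5$)
$w + \left(-1\right) \left(-4\right) \left(-4\right) = \frac{5}{2} + \left(-1\right) \left(-4\right) \left(-4\right) = \frac{5}{2} + 4 \left(-4\right) = \frac{5}{2} - 16 = - \frac{27}{2}$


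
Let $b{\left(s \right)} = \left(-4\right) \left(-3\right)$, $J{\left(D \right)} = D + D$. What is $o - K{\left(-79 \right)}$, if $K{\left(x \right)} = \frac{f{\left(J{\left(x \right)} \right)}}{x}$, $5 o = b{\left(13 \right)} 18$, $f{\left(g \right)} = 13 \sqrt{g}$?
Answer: $\frac{216}{5} + \frac{13 i \sqrt{158}}{79} \approx 43.2 + 2.0684 i$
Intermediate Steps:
$J{\left(D \right)} = 2 D$
$b{\left(s \right)} = 12$
$o = \frac{216}{5}$ ($o = \frac{12 \cdot 18}{5} = \frac{1}{5} \cdot 216 = \frac{216}{5} \approx 43.2$)
$K{\left(x \right)} = \frac{13 \sqrt{2}}{\sqrt{x}}$ ($K{\left(x \right)} = \frac{13 \sqrt{2 x}}{x} = \frac{13 \sqrt{2} \sqrt{x}}{x} = \frac{13 \sqrt{2}}{\sqrt{x}}$)
$o - K{\left(-79 \right)} = \frac{216}{5} - \frac{13 \sqrt{2}}{i \sqrt{79}} = \frac{216}{5} - 13 \sqrt{2} \left(- \frac{i \sqrt{79}}{79}\right) = \frac{216}{5} - - \frac{13 i \sqrt{158}}{79} = \frac{216}{5} + \frac{13 i \sqrt{158}}{79}$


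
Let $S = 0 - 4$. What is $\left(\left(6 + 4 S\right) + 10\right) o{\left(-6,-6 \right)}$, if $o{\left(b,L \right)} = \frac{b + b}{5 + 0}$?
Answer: $0$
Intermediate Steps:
$S = -4$ ($S = 0 - 4 = -4$)
$o{\left(b,L \right)} = \frac{2 b}{5}$
$\left(\left(6 + 4 S\right) + 10\right) o{\left(-6,-6 \right)} = \left(\left(6 + 4 \left(-4\right)\right) + 10\right) \frac{2}{5} \left(-6\right) = \left(\left(6 - 16\right) + 10\right) \left(- \frac{12}{5}\right) = \left(-10 + 10\right) \left(- \frac{12}{5}\right) = 0 \left(- \frac{12}{5}\right) = 0$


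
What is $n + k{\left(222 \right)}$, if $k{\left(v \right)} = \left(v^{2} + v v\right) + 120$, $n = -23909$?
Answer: $74779$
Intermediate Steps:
$k{\left(v \right)} = 120 + 2 v^{2}$ ($k{\left(v \right)} = \left(v^{2} + v^{2}\right) + 120 = 2 v^{2} + 120 = 120 + 2 v^{2}$)
$n + k{\left(222 \right)} = -23909 + \left(120 + 2 \cdot 222^{2}\right) = -23909 + \left(120 + 2 \cdot 49284\right) = -23909 + \left(120 + 98568\right) = -23909 + 98688 = 74779$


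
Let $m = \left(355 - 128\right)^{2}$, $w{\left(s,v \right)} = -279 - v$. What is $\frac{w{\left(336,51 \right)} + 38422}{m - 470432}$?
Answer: $- \frac{38092}{418903} \approx -0.090933$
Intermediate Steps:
$m = 51529$ ($m = 227^{2} = 51529$)
$\frac{w{\left(336,51 \right)} + 38422}{m - 470432} = \frac{\left(-279 - 51\right) + 38422}{51529 - 470432} = \frac{\left(-279 - 51\right) + 38422}{-418903} = \left(-330 + 38422\right) \left(- \frac{1}{418903}\right) = 38092 \left(- \frac{1}{418903}\right) = - \frac{38092}{418903}$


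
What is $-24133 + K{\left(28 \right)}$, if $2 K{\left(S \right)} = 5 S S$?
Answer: $-22173$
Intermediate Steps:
$K{\left(S \right)} = \frac{5 S^{2}}{2}$ ($K{\left(S \right)} = \frac{5 S S}{2} = \frac{5 S^{2}}{2}$)
$-24133 + K{\left(28 \right)} = -24133 + \frac{5 \cdot 28^{2}}{2} = -24133 + \frac{5}{2} \cdot 784 = -24133 + 1960 = -22173$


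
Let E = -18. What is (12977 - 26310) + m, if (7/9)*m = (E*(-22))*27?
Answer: 2897/7 ≈ 413.86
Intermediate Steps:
m = 96228/7 (m = 9*(-18*(-22)*27)/7 = 9*(396*27)/7 = (9/7)*10692 = 96228/7 ≈ 13747.)
(12977 - 26310) + m = (12977 - 26310) + 96228/7 = -13333 + 96228/7 = 2897/7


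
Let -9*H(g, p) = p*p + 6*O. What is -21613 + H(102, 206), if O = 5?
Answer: -236983/9 ≈ -26331.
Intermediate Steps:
H(g, p) = -10/3 - p**2/9 (H(g, p) = -(p*p + 6*5)/9 = -(p**2 + 30)/9 = -(30 + p**2)/9 = -10/3 - p**2/9)
-21613 + H(102, 206) = -21613 + (-10/3 - 1/9*206**2) = -21613 + (-10/3 - 1/9*42436) = -21613 + (-10/3 - 42436/9) = -21613 - 42466/9 = -236983/9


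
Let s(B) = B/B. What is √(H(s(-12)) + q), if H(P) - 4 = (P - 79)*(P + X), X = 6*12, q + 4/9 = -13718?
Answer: 2*I*√43669/3 ≈ 139.31*I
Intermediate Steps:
q = -123466/9 (q = -4/9 - 13718 = -123466/9 ≈ -13718.)
s(B) = 1
X = 72
H(P) = 4 + (-79 + P)*(72 + P) (H(P) = 4 + (P - 79)*(P + 72) = 4 + (-79 + P)*(72 + P))
√(H(s(-12)) + q) = √((-5684 + 1² - 7*1) - 123466/9) = √((-5684 + 1 - 7) - 123466/9) = √(-5690 - 123466/9) = √(-174676/9) = 2*I*√43669/3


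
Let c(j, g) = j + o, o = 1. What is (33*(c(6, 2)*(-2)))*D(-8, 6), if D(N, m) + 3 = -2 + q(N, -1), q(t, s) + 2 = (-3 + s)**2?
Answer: -4158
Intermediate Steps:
q(t, s) = -2 + (-3 + s)**2
c(j, g) = 1 + j (c(j, g) = j + 1 = 1 + j)
D(N, m) = 9 (D(N, m) = -3 + (-2 + (-2 + (-3 - 1)**2)) = -3 + (-2 + (-2 + (-4)**2)) = -3 + (-2 + (-2 + 16)) = -3 + (-2 + 14) = -3 + 12 = 9)
(33*(c(6, 2)*(-2)))*D(-8, 6) = (33*((1 + 6)*(-2)))*9 = (33*(7*(-2)))*9 = (33*(-14))*9 = -462*9 = -4158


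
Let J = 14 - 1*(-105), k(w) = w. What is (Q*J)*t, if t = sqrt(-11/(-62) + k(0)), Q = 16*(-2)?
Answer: -1904*sqrt(682)/31 ≈ -1604.0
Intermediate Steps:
Q = -32
t = sqrt(682)/62 (t = sqrt(-11/(-62) + 0) = sqrt(-11*(-1/62) + 0) = sqrt(11/62 + 0) = sqrt(11/62) = sqrt(682)/62 ≈ 0.42121)
J = 119 (J = 14 + 105 = 119)
(Q*J)*t = (-32*119)*(sqrt(682)/62) = -1904*sqrt(682)/31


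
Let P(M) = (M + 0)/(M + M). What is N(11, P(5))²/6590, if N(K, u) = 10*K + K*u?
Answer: 53361/26360 ≈ 2.0243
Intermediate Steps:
P(M) = ½ (P(M) = M/((2*M)) = M*(1/(2*M)) = ½)
N(11, P(5))²/6590 = (11*(10 + ½))²/6590 = (11*(21/2))²*(1/6590) = (231/2)²*(1/6590) = (53361/4)*(1/6590) = 53361/26360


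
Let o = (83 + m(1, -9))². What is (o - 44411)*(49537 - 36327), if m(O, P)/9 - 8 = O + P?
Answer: -495665620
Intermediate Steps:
m(O, P) = 72 + 9*O + 9*P (m(O, P) = 72 + 9*(O + P) = 72 + (9*O + 9*P) = 72 + 9*O + 9*P)
o = 6889 (o = (83 + (72 + 9*1 + 9*(-9)))² = (83 + (72 + 9 - 81))² = (83 + 0)² = 83² = 6889)
(o - 44411)*(49537 - 36327) = (6889 - 44411)*(49537 - 36327) = -37522*13210 = -495665620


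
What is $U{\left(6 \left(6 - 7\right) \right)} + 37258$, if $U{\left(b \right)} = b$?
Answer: $37252$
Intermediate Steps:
$U{\left(6 \left(6 - 7\right) \right)} + 37258 = 6 \left(6 - 7\right) + 37258 = 6 \left(-1\right) + 37258 = -6 + 37258 = 37252$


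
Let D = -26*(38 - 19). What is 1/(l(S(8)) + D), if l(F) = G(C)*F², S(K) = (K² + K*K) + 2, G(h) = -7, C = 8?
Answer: -1/118794 ≈ -8.4179e-6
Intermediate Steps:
S(K) = 2 + 2*K² (S(K) = (K² + K²) + 2 = 2*K² + 2 = 2 + 2*K²)
D = -494 (D = -26*19 = -494)
l(F) = -7*F²
1/(l(S(8)) + D) = 1/(-7*(2 + 2*8²)² - 494) = 1/(-7*(2 + 2*64)² - 494) = 1/(-7*(2 + 128)² - 494) = 1/(-7*130² - 494) = 1/(-7*16900 - 494) = 1/(-118300 - 494) = 1/(-118794) = -1/118794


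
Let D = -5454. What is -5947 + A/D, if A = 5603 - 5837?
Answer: -1801928/303 ≈ -5947.0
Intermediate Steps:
A = -234
-5947 + A/D = -5947 - 234/(-5454) = -5947 - 234*(-1/5454) = -5947 + 13/303 = -1801928/303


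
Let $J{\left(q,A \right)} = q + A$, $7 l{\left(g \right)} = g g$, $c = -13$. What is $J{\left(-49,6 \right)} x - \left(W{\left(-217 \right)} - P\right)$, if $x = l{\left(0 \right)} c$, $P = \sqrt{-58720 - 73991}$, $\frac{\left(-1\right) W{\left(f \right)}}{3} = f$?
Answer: $-651 + i \sqrt{132711} \approx -651.0 + 364.3 i$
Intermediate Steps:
$W{\left(f \right)} = - 3 f$
$P = i \sqrt{132711}$ ($P = \sqrt{-132711} = i \sqrt{132711} \approx 364.3 i$)
$l{\left(g \right)} = \frac{g^{2}}{7}$ ($l{\left(g \right)} = \frac{g g}{7} = \frac{g^{2}}{7}$)
$x = 0$ ($x = \frac{0^{2}}{7} \left(-13\right) = \frac{1}{7} \cdot 0 \left(-13\right) = 0 \left(-13\right) = 0$)
$J{\left(q,A \right)} = A + q$
$J{\left(-49,6 \right)} x - \left(W{\left(-217 \right)} - P\right) = \left(6 - 49\right) 0 - \left(\left(-3\right) \left(-217\right) - i \sqrt{132711}\right) = \left(-43\right) 0 - \left(651 - i \sqrt{132711}\right) = 0 - \left(651 - i \sqrt{132711}\right) = -651 + i \sqrt{132711}$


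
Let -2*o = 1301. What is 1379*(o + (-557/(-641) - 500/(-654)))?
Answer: -375107208091/419214 ≈ -8.9479e+5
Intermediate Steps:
o = -1301/2 (o = -½*1301 = -1301/2 ≈ -650.50)
1379*(o + (-557/(-641) - 500/(-654))) = 1379*(-1301/2 + (-557/(-641) - 500/(-654))) = 1379*(-1301/2 + (-557*(-1/641) - 500*(-1/654))) = 1379*(-1301/2 + (557/641 + 250/327)) = 1379*(-1301/2 + 342389/209607) = 1379*(-272013929/419214) = -375107208091/419214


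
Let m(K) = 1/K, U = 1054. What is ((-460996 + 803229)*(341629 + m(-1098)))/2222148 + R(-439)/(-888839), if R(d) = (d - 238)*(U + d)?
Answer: 2783056766823325807/52894993248216 ≈ 52615.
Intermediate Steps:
R(d) = (-238 + d)*(1054 + d) (R(d) = (d - 238)*(1054 + d) = (-238 + d)*(1054 + d))
((-460996 + 803229)*(341629 + m(-1098)))/2222148 + R(-439)/(-888839) = ((-460996 + 803229)*(341629 + 1/(-1098)))/2222148 + (-250852 + (-439)² + 816*(-439))/(-888839) = (342233*(341629 - 1/1098))*(1/2222148) + (-250852 + 192721 - 358224)*(-1/888839) = (342233*(375108641/1098))*(1/2222148) - 416355*(-1/888839) = (128374555535353/1098)*(1/2222148) + 10155/21679 = 128374555535353/2439918504 + 10155/21679 = 2783056766823325807/52894993248216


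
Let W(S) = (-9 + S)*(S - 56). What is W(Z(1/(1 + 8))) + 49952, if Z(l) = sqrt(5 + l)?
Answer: 454150/9 - 65*sqrt(46)/3 ≈ 50314.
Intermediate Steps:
W(S) = (-56 + S)*(-9 + S) (W(S) = (-9 + S)*(-56 + S) = (-56 + S)*(-9 + S))
W(Z(1/(1 + 8))) + 49952 = (504 + (sqrt(5 + 1/(1 + 8)))**2 - 65*sqrt(5 + 1/(1 + 8))) + 49952 = (504 + (sqrt(5 + 1/9))**2 - 65*sqrt(5 + 1/9)) + 49952 = (504 + (sqrt(46/9))**2 - 65*sqrt(46)/3) + 49952 = (504 + (sqrt(46)/3)**2 - 65*sqrt(46)/3) + 49952 = (504 + 46/9 - 65*sqrt(46)/3) + 49952 = (4582/9 - 65*sqrt(46)/3) + 49952 = 454150/9 - 65*sqrt(46)/3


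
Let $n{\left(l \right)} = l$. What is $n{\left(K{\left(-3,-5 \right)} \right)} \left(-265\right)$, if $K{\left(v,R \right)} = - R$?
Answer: $-1325$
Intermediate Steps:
$n{\left(K{\left(-3,-5 \right)} \right)} \left(-265\right) = \left(-1\right) \left(-5\right) \left(-265\right) = 5 \left(-265\right) = -1325$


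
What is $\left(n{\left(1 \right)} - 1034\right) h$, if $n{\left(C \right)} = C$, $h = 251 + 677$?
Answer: $-958624$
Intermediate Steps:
$h = 928$
$\left(n{\left(1 \right)} - 1034\right) h = \left(1 - 1034\right) 928 = \left(-1033\right) 928 = -958624$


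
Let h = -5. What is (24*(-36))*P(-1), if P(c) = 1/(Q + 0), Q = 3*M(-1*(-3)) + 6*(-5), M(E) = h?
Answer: 96/5 ≈ 19.200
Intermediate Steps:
M(E) = -5
Q = -45 (Q = 3*(-5) + 6*(-5) = -15 - 30 = -45)
P(c) = -1/45 (P(c) = 1/(-45 + 0) = 1/(-45) = -1/45)
(24*(-36))*P(-1) = (24*(-36))*(-1/45) = -864*(-1/45) = 96/5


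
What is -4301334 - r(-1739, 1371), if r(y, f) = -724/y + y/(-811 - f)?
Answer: -16321407864221/3794498 ≈ -4.3013e+6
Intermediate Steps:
-4301334 - r(-1739, 1371) = -4301334 - (-587164 - 1*(-1739)**2 - 724*1371)/((-1739)*(811 + 1371)) = -4301334 - (-1)*(-587164 - 1*3024121 - 992604)/(1739*2182) = -4301334 - (-1)*(-587164 - 3024121 - 992604)/(1739*2182) = -4301334 - (-1)*(-4603889)/(1739*2182) = -4301334 - 1*4603889/3794498 = -4301334 - 4603889/3794498 = -16321407864221/3794498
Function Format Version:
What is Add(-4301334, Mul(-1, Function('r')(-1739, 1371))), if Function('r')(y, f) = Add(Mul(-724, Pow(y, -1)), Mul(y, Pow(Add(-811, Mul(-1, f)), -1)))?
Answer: Rational(-16321407864221, 3794498) ≈ -4.3013e+6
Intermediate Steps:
Add(-4301334, Mul(-1, Function('r')(-1739, 1371))) = Add(-4301334, Mul(-1, Mul(Pow(-1739, -1), Pow(Add(811, 1371), -1), Add(-587164, Mul(-1, Pow(-1739, 2)), Mul(-724, 1371))))) = Add(-4301334, Mul(-1, Mul(Rational(-1, 1739), Pow(2182, -1), Add(-587164, Mul(-1, 3024121), -992604)))) = Add(-4301334, Mul(-1, Mul(Rational(-1, 1739), Rational(1, 2182), Add(-587164, -3024121, -992604)))) = Add(-4301334, Mul(-1, Mul(Rational(-1, 1739), Rational(1, 2182), -4603889))) = Add(-4301334, Mul(-1, Rational(4603889, 3794498))) = Add(-4301334, Rational(-4603889, 3794498)) = Rational(-16321407864221, 3794498)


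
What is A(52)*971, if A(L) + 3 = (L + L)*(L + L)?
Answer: 10499423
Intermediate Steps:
A(L) = -3 + 4*L² (A(L) = -3 + (L + L)*(L + L) = -3 + (2*L)*(2*L) = -3 + 4*L²)
A(52)*971 = (-3 + 4*52²)*971 = (-3 + 4*2704)*971 = (-3 + 10816)*971 = 10813*971 = 10499423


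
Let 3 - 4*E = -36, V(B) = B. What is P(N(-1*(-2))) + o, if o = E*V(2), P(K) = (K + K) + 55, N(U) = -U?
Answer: 141/2 ≈ 70.500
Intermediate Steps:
E = 39/4 (E = ¾ - ¼*(-36) = ¾ + 9 = 39/4 ≈ 9.7500)
P(K) = 55 + 2*K (P(K) = 2*K + 55 = 55 + 2*K)
o = 39/2 (o = (39/4)*2 = 39/2 ≈ 19.500)
P(N(-1*(-2))) + o = (55 + 2*(-(-1)*(-2))) + 39/2 = (55 + 2*(-1*2)) + 39/2 = (55 + 2*(-2)) + 39/2 = (55 - 4) + 39/2 = 51 + 39/2 = 141/2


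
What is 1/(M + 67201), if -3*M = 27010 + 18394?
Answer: 3/156199 ≈ 1.9206e-5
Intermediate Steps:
M = -45404/3 (M = -(27010 + 18394)/3 = -1/3*45404 = -45404/3 ≈ -15135.)
1/(M + 67201) = 1/(-45404/3 + 67201) = 1/(156199/3) = 3/156199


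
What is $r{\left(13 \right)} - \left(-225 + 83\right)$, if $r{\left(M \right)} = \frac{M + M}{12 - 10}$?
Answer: $155$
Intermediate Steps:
$r{\left(M \right)} = M$ ($r{\left(M \right)} = \frac{2 M}{2} = 2 M \frac{1}{2} = M$)
$r{\left(13 \right)} - \left(-225 + 83\right) = 13 - \left(-225 + 83\right) = 13 - -142 = 13 + 142 = 155$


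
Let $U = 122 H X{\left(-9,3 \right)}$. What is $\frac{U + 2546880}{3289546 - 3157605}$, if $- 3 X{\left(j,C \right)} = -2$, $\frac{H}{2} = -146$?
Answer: $\frac{7569392}{395823} \approx 19.123$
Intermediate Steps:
$H = -292$ ($H = 2 \left(-146\right) = -292$)
$X{\left(j,C \right)} = \frac{2}{3}$ ($X{\left(j,C \right)} = \left(- \frac{1}{3}\right) \left(-2\right) = \frac{2}{3}$)
$U = - \frac{71248}{3}$ ($U = 122 \left(-292\right) \frac{2}{3} = \left(-35624\right) \frac{2}{3} = - \frac{71248}{3} \approx -23749.0$)
$\frac{U + 2546880}{3289546 - 3157605} = \frac{- \frac{71248}{3} + 2546880}{3289546 - 3157605} = \frac{7569392}{3 \cdot 131941} = \frac{7569392}{3} \cdot \frac{1}{131941} = \frac{7569392}{395823}$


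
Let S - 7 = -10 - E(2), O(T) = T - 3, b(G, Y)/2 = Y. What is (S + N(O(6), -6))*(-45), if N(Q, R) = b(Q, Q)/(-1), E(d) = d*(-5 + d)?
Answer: 135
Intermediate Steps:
b(G, Y) = 2*Y
O(T) = -3 + T
N(Q, R) = -2*Q (N(Q, R) = (2*Q)/(-1) = (2*Q)*(-1) = -2*Q)
S = 3 (S = 7 + (-10 - 2*(-5 + 2)) = 7 + (-10 - 2*(-3)) = 7 + (-10 - 1*(-6)) = 7 + (-10 + 6) = 7 - 4 = 3)
(S + N(O(6), -6))*(-45) = (3 - 2*(-3 + 6))*(-45) = (3 - 2*3)*(-45) = (3 - 6)*(-45) = -3*(-45) = 135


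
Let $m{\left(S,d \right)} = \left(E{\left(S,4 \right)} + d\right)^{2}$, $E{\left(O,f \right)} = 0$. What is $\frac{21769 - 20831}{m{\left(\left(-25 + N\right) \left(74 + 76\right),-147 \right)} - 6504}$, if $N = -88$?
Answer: $\frac{938}{15105} \approx 0.062099$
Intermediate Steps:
$m{\left(S,d \right)} = d^{2}$ ($m{\left(S,d \right)} = \left(0 + d\right)^{2} = d^{2}$)
$\frac{21769 - 20831}{m{\left(\left(-25 + N\right) \left(74 + 76\right),-147 \right)} - 6504} = \frac{21769 - 20831}{\left(-147\right)^{2} - 6504} = \frac{938}{21609 - 6504} = \frac{938}{15105}$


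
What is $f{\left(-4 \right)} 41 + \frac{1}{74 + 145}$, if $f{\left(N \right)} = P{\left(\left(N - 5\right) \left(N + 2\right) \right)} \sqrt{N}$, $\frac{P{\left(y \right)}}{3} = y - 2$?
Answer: $\frac{1}{219} + 3936 i \approx 0.0045662 + 3936.0 i$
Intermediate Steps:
$P{\left(y \right)} = -6 + 3 y$ ($P{\left(y \right)} = 3 \left(y - 2\right) = 3 \left(-2 + y\right) = -6 + 3 y$)
$f{\left(N \right)} = \sqrt{N} \left(-6 + 3 \left(-5 + N\right) \left(2 + N\right)\right)$ ($f{\left(N \right)} = \left(-6 + 3 \left(N - 5\right) \left(N + 2\right)\right) \sqrt{N} = \left(-6 + 3 \left(-5 + N\right) \left(2 + N\right)\right) \sqrt{N} = \sqrt{N} \left(-6 + 3 \left(-5 + N\right) \left(2 + N\right)\right)$)
$f{\left(-4 \right)} 41 + \frac{1}{74 + 145} = 3 \sqrt{-4} \left(-12 + \left(-4\right)^{2} - -12\right) 41 + \frac{1}{74 + 145} = 3 \cdot 2 i \left(-12 + 16 + 12\right) 41 + \frac{1}{219} = 3 \cdot 2 i 16 \cdot 41 + \frac{1}{219} = 96 i 41 + \frac{1}{219} = 3936 i + \frac{1}{219} = \frac{1}{219} + 3936 i$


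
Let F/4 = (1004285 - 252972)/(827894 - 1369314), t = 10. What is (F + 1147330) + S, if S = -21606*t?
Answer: 126051299537/135355 ≈ 9.3126e+5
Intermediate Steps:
S = -216060 (S = -21606*10 = -216060)
F = -751313/135355 (F = 4*((1004285 - 252972)/(827894 - 1369314)) = 4*(751313/(-541420)) = 4*(751313*(-1/541420)) = 4*(-751313/541420) = -751313/135355 ≈ -5.5507)
(F + 1147330) + S = (-751313/135355 + 1147330) - 216060 = 155296100837/135355 - 216060 = 126051299537/135355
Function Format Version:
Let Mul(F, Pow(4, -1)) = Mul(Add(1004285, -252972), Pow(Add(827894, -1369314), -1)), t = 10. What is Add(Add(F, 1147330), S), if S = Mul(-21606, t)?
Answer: Rational(126051299537, 135355) ≈ 9.3126e+5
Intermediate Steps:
S = -216060 (S = Mul(-21606, 10) = -216060)
F = Rational(-751313, 135355) (F = Mul(4, Mul(Add(1004285, -252972), Pow(Add(827894, -1369314), -1))) = Mul(4, Mul(751313, Pow(-541420, -1))) = Mul(4, Mul(751313, Rational(-1, 541420))) = Mul(4, Rational(-751313, 541420)) = Rational(-751313, 135355) ≈ -5.5507)
Add(Add(F, 1147330), S) = Add(Add(Rational(-751313, 135355), 1147330), -216060) = Add(Rational(155296100837, 135355), -216060) = Rational(126051299537, 135355)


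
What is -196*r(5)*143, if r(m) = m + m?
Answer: -280280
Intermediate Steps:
r(m) = 2*m
-196*r(5)*143 = -392*5*143 = -196*10*143 = -1960*143 = -280280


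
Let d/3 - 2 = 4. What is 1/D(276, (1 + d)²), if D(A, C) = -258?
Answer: -1/258 ≈ -0.0038760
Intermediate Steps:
d = 18 (d = 6 + 3*4 = 6 + 12 = 18)
1/D(276, (1 + d)²) = 1/(-258) = -1/258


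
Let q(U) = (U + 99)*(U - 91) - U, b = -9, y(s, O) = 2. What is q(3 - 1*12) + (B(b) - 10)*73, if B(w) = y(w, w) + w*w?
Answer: -3662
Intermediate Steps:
B(w) = 2 + w² (B(w) = 2 + w*w = 2 + w²)
q(U) = -U + (-91 + U)*(99 + U) (q(U) = (99 + U)*(-91 + U) - U = (-91 + U)*(99 + U) - U = -U + (-91 + U)*(99 + U))
q(3 - 1*12) + (B(b) - 10)*73 = (-9009 + (3 - 1*12)² + 7*(3 - 1*12)) + ((2 + (-9)²) - 10)*73 = (-9009 + (3 - 12)² + 7*(3 - 12)) + ((2 + 81) - 10)*73 = (-9009 + (-9)² + 7*(-9)) + (83 - 10)*73 = (-9009 + 81 - 63) + 73*73 = -8991 + 5329 = -3662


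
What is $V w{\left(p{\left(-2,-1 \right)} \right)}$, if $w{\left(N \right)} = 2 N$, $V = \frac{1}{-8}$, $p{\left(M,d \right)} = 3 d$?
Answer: $\frac{3}{4} \approx 0.75$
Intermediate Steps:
$V = - \frac{1}{8} \approx -0.125$
$V w{\left(p{\left(-2,-1 \right)} \right)} = - \frac{2 \cdot 3 \left(-1\right)}{8} = - \frac{2 \left(-3\right)}{8} = \left(- \frac{1}{8}\right) \left(-6\right) = \frac{3}{4}$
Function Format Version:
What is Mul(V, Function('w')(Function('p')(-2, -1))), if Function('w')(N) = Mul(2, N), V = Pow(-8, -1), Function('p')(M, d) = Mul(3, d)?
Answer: Rational(3, 4) ≈ 0.75000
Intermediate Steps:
V = Rational(-1, 8) ≈ -0.12500
Mul(V, Function('w')(Function('p')(-2, -1))) = Mul(Rational(-1, 8), Mul(2, Mul(3, -1))) = Mul(Rational(-1, 8), Mul(2, -3)) = Mul(Rational(-1, 8), -6) = Rational(3, 4)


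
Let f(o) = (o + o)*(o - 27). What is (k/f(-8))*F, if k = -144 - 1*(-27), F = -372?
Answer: 10881/140 ≈ 77.721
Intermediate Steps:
k = -117 (k = -144 + 27 = -117)
f(o) = 2*o*(-27 + o) (f(o) = (2*o)*(-27 + o) = 2*o*(-27 + o))
(k/f(-8))*F = -117*(-1/(16*(-27 - 8)))*(-372) = -117/(2*(-8)*(-35))*(-372) = -117/560*(-372) = 10881/140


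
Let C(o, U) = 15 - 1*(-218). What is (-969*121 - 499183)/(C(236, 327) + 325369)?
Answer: -308216/162801 ≈ -1.8932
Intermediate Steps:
C(o, U) = 233 (C(o, U) = 15 + 218 = 233)
(-969*121 - 499183)/(C(236, 327) + 325369) = (-969*121 - 499183)/(233 + 325369) = (-117249 - 499183)/325602 = -616432*1/325602 = -308216/162801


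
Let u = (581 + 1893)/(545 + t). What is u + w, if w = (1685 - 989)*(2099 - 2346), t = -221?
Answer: -27848507/162 ≈ -1.7190e+5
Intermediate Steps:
u = 1237/162 (u = (581 + 1893)/(545 - 221) = 2474/324 = 2474*(1/324) = 1237/162 ≈ 7.6358)
w = -171912 (w = 696*(-247) = -171912)
u + w = 1237/162 - 171912 = -27848507/162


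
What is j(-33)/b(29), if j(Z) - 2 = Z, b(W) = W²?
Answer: -31/841 ≈ -0.036861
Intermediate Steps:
j(Z) = 2 + Z
j(-33)/b(29) = (2 - 33)/(29²) = -31/841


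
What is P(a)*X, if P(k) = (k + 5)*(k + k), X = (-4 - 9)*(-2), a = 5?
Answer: 2600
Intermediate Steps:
X = 26 (X = -13*(-2) = 26)
P(k) = 2*k*(5 + k) (P(k) = (5 + k)*(2*k) = 2*k*(5 + k))
P(a)*X = (2*5*(5 + 5))*26 = (2*5*10)*26 = 100*26 = 2600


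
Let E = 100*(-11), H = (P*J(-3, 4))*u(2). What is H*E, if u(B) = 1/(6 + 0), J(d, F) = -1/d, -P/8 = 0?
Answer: 0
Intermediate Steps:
P = 0 (P = -8*0 = 0)
u(B) = ⅙ (u(B) = 1/6 = ⅙)
H = 0 (H = (0*(-1/(-3)))*(⅙) = (0*(-1*(-⅓)))*(⅙) = (0*(⅓))*(⅙) = 0*(⅙) = 0)
E = -1100
H*E = 0*(-1100) = 0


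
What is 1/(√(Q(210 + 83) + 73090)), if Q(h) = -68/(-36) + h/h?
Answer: 3*√164459/328918 ≈ 0.0036988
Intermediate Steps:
Q(h) = 26/9 (Q(h) = -68*(-1/36) + 1 = 17/9 + 1 = 26/9)
1/(√(Q(210 + 83) + 73090)) = 1/(√(26/9 + 73090)) = 1/(√(657836/9)) = 1/(2*√164459/3) = 3*√164459/328918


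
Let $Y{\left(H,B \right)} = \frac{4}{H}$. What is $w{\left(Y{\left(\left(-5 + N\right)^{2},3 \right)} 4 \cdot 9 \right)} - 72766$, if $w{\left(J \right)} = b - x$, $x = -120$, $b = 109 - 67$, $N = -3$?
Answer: $-72604$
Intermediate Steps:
$b = 42$ ($b = 109 - 67 = 42$)
$w{\left(J \right)} = 162$ ($w{\left(J \right)} = 42 - -120 = 42 + 120 = 162$)
$w{\left(Y{\left(\left(-5 + N\right)^{2},3 \right)} 4 \cdot 9 \right)} - 72766 = 162 - 72766 = -72604$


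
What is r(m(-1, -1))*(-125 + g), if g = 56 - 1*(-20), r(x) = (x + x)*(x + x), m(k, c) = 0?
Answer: 0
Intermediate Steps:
r(x) = 4*x² (r(x) = (2*x)*(2*x) = 4*x²)
g = 76 (g = 56 + 20 = 76)
r(m(-1, -1))*(-125 + g) = (4*0²)*(-125 + 76) = (4*0)*(-49) = 0*(-49) = 0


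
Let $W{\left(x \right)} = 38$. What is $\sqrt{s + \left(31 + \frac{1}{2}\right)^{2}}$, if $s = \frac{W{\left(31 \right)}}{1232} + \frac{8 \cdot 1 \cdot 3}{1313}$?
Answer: $\frac{\sqrt{162283173790738}}{404404} \approx 31.501$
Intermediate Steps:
$s = \frac{39731}{808808}$ ($s = \frac{38}{1232} + \frac{8 \cdot 1 \cdot 3}{1313} = 38 \cdot \frac{1}{1232} + 8 \cdot 3 \cdot \frac{1}{1313} = \frac{19}{616} + 24 \cdot \frac{1}{1313} = \frac{19}{616} + \frac{24}{1313} = \frac{39731}{808808} \approx 0.049123$)
$\sqrt{s + \left(31 + \frac{1}{2}\right)^{2}} = \sqrt{\frac{39731}{808808} + \left(31 + \frac{1}{2}\right)^{2}} = \sqrt{\frac{39731}{808808} + \left(\frac{63}{2}\right)^{2}} = \sqrt{\frac{39731}{808808} + \frac{3969}{4}} = \sqrt{\frac{802579469}{808808}} = \frac{\sqrt{162283173790738}}{404404}$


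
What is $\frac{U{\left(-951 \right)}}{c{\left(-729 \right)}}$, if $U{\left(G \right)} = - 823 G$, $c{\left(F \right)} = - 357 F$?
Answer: $\frac{260891}{86751} \approx 3.0074$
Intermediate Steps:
$\frac{U{\left(-951 \right)}}{c{\left(-729 \right)}} = \frac{\left(-823\right) \left(-951\right)}{\left(-357\right) \left(-729\right)} = \frac{782673}{260253} = 782673 \cdot \frac{1}{260253} = \frac{260891}{86751}$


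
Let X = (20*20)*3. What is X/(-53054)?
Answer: -600/26527 ≈ -0.022618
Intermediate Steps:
X = 1200 (X = 400*3 = 1200)
X/(-53054) = 1200/(-53054) = 1200*(-1/53054) = -600/26527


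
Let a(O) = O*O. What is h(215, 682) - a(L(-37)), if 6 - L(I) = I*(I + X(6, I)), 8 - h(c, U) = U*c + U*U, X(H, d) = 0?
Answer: -2469515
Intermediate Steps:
h(c, U) = 8 - U**2 - U*c (h(c, U) = 8 - (U*c + U*U) = 8 - (U*c + U**2) = 8 - (U**2 + U*c) = 8 + (-U**2 - U*c) = 8 - U**2 - U*c)
L(I) = 6 - I**2 (L(I) = 6 - I*(I + 0) = 6 - I*I = 6 - I**2)
a(O) = O**2
h(215, 682) - a(L(-37)) = (8 - 1*682**2 - 1*682*215) - (6 - 1*(-37)**2)**2 = (8 - 1*465124 - 146630) - (6 - 1*1369)**2 = (8 - 465124 - 146630) - (6 - 1369)**2 = -611746 - 1*(-1363)**2 = -611746 - 1*1857769 = -611746 - 1857769 = -2469515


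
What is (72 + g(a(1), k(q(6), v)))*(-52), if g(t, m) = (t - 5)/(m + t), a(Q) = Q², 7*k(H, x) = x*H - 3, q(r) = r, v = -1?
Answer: -4472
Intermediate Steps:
k(H, x) = -3/7 + H*x/7 (k(H, x) = (x*H - 3)/7 = (H*x - 3)/7 = (-3 + H*x)/7 = -3/7 + H*x/7)
g(t, m) = (-5 + t)/(m + t)
(72 + g(a(1), k(q(6), v)))*(-52) = (72 + (-5 + 1²)/((-3/7 + (⅐)*6*(-1)) + 1²))*(-52) = (72 + (-5 + 1)/((-3/7 - 6/7) + 1))*(-52) = (72 - 4/(-9/7 + 1))*(-52) = (72 - 4/(-2/7))*(-52) = (72 - 7/2*(-4))*(-52) = (72 + 14)*(-52) = 86*(-52) = -4472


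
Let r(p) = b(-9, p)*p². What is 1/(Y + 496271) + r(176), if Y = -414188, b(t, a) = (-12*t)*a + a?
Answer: 48777296105473/82083 ≈ 5.9424e+8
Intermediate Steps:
b(t, a) = a - 12*a*t (b(t, a) = -12*a*t + a = a - 12*a*t)
r(p) = 109*p³ (r(p) = (p*(1 - 12*(-9)))*p² = (p*(1 + 108))*p² = (p*109)*p² = (109*p)*p² = 109*p³)
1/(Y + 496271) + r(176) = 1/(-414188 + 496271) + 109*176³ = 1/82083 + 109*5451776 = 1/82083 + 594243584 = 48777296105473/82083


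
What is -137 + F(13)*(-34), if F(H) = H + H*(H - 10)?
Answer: -1905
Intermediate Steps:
F(H) = H + H*(-10 + H)
-137 + F(13)*(-34) = -137 + (13*(-9 + 13))*(-34) = -137 + (13*4)*(-34) = -137 + 52*(-34) = -137 - 1768 = -1905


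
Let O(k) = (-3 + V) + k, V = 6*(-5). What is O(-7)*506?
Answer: -20240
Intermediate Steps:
V = -30
O(k) = -33 + k (O(k) = (-3 - 30) + k = -33 + k)
O(-7)*506 = (-33 - 7)*506 = -40*506 = -20240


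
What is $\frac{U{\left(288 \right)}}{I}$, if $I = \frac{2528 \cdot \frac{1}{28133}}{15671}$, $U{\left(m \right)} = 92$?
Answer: $\frac{10140061589}{632} \approx 1.6044 \cdot 10^{7}$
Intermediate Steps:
$I = \frac{2528}{440872243}$ ($I = 2528 \cdot \frac{1}{28133} \cdot \frac{1}{15671} = \frac{2528}{28133} \cdot \frac{1}{15671} = \frac{2528}{440872243} \approx 5.7341 \cdot 10^{-6}$)
$\frac{U{\left(288 \right)}}{I} = \frac{92}{\frac{2528}{440872243}} = 92 \cdot \frac{440872243}{2528} = \frac{10140061589}{632}$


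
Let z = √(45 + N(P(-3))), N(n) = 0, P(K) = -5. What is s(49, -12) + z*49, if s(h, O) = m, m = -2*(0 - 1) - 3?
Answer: -1 + 147*√5 ≈ 327.70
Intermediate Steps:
m = -1 (m = -2*(-1) - 3 = 2 - 3 = -1)
z = 3*√5 (z = √(45 + 0) = √45 = 3*√5 ≈ 6.7082)
s(h, O) = -1
s(49, -12) + z*49 = -1 + (3*√5)*49 = -1 + 147*√5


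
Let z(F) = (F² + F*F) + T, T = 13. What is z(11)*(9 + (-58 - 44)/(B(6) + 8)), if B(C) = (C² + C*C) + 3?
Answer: 164475/83 ≈ 1981.6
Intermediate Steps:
B(C) = 3 + 2*C² (B(C) = (C² + C²) + 3 = 2*C² + 3 = 3 + 2*C²)
z(F) = 13 + 2*F² (z(F) = (F² + F*F) + 13 = (F² + F²) + 13 = 2*F² + 13 = 13 + 2*F²)
z(11)*(9 + (-58 - 44)/(B(6) + 8)) = (13 + 2*11²)*(9 + (-58 - 44)/((3 + 2*6²) + 8)) = (13 + 2*121)*(9 - 102/((3 + 2*36) + 8)) = (13 + 242)*(9 - 102/((3 + 72) + 8)) = 255*(9 - 102/(75 + 8)) = 255*(9 - 102/83) = 255*(645/83) = 164475/83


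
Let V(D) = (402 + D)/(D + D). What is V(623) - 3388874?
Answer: -4222535979/1246 ≈ -3.3889e+6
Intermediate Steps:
V(D) = (402 + D)/(2*D) (V(D) = (402 + D)/((2*D)) = (402 + D)*(1/(2*D)) = (402 + D)/(2*D))
V(623) - 3388874 = (½)*(402 + 623)/623 - 3388874 = (½)*(1/623)*1025 - 3388874 = 1025/1246 - 3388874 = -4222535979/1246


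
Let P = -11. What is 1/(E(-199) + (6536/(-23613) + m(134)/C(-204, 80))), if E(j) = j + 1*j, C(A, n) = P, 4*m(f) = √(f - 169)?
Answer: -85984998560736/34245833692303103 + 24533245836*I*√35/171229168461515515 ≈ -0.0025108 + 8.4764e-7*I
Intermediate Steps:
m(f) = √(-169 + f)/4 (m(f) = √(f - 169)/4 = √(-169 + f)/4)
C(A, n) = -11
E(j) = 2*j (E(j) = j + j = 2*j)
1/(E(-199) + (6536/(-23613) + m(134)/C(-204, 80))) = 1/(2*(-199) + (6536/(-23613) + (√(-169 + 134)/4)/(-11))) = 1/(-398 + (6536*(-1/23613) + (√(-35)/4)*(-1/11))) = 1/(-398 + (-6536/23613 + ((I*√35)/4)*(-1/11))) = 1/(-398 + (-6536/23613 + (I*√35/4)*(-1/11))) = 1/(-398 + (-6536/23613 - I*√35/44)) = 1/(-9404510/23613 - I*√35/44)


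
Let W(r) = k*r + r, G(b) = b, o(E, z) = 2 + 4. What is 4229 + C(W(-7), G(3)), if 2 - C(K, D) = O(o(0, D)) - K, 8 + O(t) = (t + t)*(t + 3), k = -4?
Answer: 4152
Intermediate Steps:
o(E, z) = 6
O(t) = -8 + 2*t*(3 + t) (O(t) = -8 + (t + t)*(t + 3) = -8 + (2*t)*(3 + t) = -8 + 2*t*(3 + t))
W(r) = -3*r (W(r) = -4*r + r = -3*r)
C(K, D) = -98 + K (C(K, D) = 2 - ((-8 + 2*6**2 + 6*6) - K) = 2 - ((-8 + 2*36 + 36) - K) = 2 - ((-8 + 72 + 36) - K) = 2 - (100 - K) = 2 + (-100 + K) = -98 + K)
4229 + C(W(-7), G(3)) = 4229 + (-98 - 3*(-7)) = 4229 + (-98 + 21) = 4229 - 77 = 4152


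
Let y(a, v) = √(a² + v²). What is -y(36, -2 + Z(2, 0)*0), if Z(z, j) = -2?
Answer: -10*√13 ≈ -36.056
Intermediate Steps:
-y(36, -2 + Z(2, 0)*0) = -√(36² + (-2 - 2*0)²) = -√(1296 + (-2 + 0)²) = -√(1296 + (-2)²) = -√(1296 + 4) = -√1300 = -10*√13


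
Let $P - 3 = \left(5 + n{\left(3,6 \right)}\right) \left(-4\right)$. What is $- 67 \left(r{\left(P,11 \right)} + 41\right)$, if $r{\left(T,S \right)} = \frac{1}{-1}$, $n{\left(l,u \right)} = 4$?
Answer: $-2680$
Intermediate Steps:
$P = -33$ ($P = 3 + \left(5 + 4\right) \left(-4\right) = 3 + 9 \left(-4\right) = 3 - 36 = -33$)
$r{\left(T,S \right)} = -1$
$- 67 \left(r{\left(P,11 \right)} + 41\right) = - 67 \left(-1 + 41\right) = \left(-67\right) 40 = -2680$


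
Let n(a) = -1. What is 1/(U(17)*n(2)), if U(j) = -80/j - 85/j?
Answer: 17/165 ≈ 0.10303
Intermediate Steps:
U(j) = -165/j
1/(U(17)*n(2)) = 1/(-165/17*(-1)) = 1/(165/17) = 17/165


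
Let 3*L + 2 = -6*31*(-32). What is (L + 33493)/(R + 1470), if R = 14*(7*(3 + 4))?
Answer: 106429/6468 ≈ 16.455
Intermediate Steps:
R = 686 (R = 14*(7*7) = 14*49 = 686)
L = 5950/3 (L = -2/3 + (-6*31*(-32))/3 = -2/3 + (-186*(-32))/3 = -2/3 + (1/3)*5952 = -2/3 + 1984 = 5950/3 ≈ 1983.3)
(L + 33493)/(R + 1470) = (5950/3 + 33493)/(686 + 1470) = (106429/3)/2156 = (106429/3)*(1/2156) = 106429/6468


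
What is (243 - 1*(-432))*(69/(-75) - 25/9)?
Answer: -2496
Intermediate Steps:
(243 - 1*(-432))*(69/(-75) - 25/9) = (243 + 432)*(69*(-1/75) - 25*1/9) = 675*(-23/25 - 25/9) = 675*(-832/225) = -2496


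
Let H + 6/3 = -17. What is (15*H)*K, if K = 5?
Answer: -1425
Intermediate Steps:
H = -19 (H = -2 - 17 = -19)
(15*H)*K = (15*(-19))*5 = -285*5 = -1425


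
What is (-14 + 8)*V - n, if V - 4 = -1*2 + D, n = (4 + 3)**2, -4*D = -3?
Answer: -131/2 ≈ -65.500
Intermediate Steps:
D = 3/4 (D = -1/4*(-3) = 3/4 ≈ 0.75000)
n = 49 (n = 7**2 = 49)
V = 11/4 (V = 4 + (-1*2 + 3/4) = 4 + (-2 + 3/4) = 4 - 5/4 = 11/4 ≈ 2.7500)
(-14 + 8)*V - n = (-14 + 8)*(11/4) - 1*49 = -6*11/4 - 49 = -33/2 - 49 = -131/2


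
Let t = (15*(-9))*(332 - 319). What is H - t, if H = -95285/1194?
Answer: 2000185/1194 ≈ 1675.2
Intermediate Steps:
H = -95285/1194 ≈ -79.803
t = -1755 (t = -135*13 = -1755)
H - t = -95285/1194 - 1*(-1755) = -95285/1194 + 1755 = 2000185/1194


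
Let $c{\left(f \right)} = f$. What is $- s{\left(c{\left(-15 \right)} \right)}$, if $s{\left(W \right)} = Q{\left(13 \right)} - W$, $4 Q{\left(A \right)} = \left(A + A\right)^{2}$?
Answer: $-184$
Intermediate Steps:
$Q{\left(A \right)} = A^{2}$ ($Q{\left(A \right)} = \frac{\left(A + A\right)^{2}}{4} = \frac{\left(2 A\right)^{2}}{4} = \frac{4 A^{2}}{4} = A^{2}$)
$s{\left(W \right)} = 169 - W$ ($s{\left(W \right)} = 13^{2} - W = 169 - W$)
$- s{\left(c{\left(-15 \right)} \right)} = - (169 - -15) = - (169 + 15) = \left(-1\right) 184 = -184$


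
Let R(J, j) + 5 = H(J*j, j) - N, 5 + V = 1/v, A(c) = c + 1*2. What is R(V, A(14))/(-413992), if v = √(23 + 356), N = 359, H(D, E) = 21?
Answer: 343/413992 ≈ 0.00082852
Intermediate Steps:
v = √379 ≈ 19.468
A(c) = 2 + c (A(c) = c + 2 = 2 + c)
V = -5 + √379/379 (V = -5 + 1/(√379) = -5 + √379/379 ≈ -4.9486)
R(J, j) = -343 (R(J, j) = -5 + (21 - 1*359) = -5 + (21 - 359) = -5 - 338 = -343)
R(V, A(14))/(-413992) = -343/(-413992) = -343*(-1/413992) = 343/413992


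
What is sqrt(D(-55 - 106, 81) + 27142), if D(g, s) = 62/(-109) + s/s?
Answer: 45*sqrt(159249)/109 ≈ 164.75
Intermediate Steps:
D(g, s) = 47/109 (D(g, s) = 62*(-1/109) + 1 = -62/109 + 1 = 47/109)
sqrt(D(-55 - 106, 81) + 27142) = sqrt(47/109 + 27142) = sqrt(2958525/109) = 45*sqrt(159249)/109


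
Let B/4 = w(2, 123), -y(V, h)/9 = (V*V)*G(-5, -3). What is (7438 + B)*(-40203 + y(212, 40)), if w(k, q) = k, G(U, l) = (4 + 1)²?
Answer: -75596281938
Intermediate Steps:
G(U, l) = 25 (G(U, l) = 5² = 25)
y(V, h) = -225*V² (y(V, h) = -9*V*V*25 = -9*V²*25 = -225*V²)
B = 8 (B = 4*2 = 8)
(7438 + B)*(-40203 + y(212, 40)) = (7438 + 8)*(-40203 - 225*212²) = 7446*(-40203 - 225*44944) = 7446*(-40203 - 10112400) = 7446*(-10152603) = -75596281938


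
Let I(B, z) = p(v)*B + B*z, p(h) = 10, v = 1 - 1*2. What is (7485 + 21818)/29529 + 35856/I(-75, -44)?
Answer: 11112887/738225 ≈ 15.054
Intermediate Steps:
v = -1 (v = 1 - 2 = -1)
I(B, z) = 10*B + B*z
(7485 + 21818)/29529 + 35856/I(-75, -44) = (7485 + 21818)/29529 + 35856/((-75*(10 - 44))) = 29303*(1/29529) + 35856/((-75*(-34))) = 29303/29529 + 35856/2550 = 29303/29529 + 35856*(1/2550) = 29303/29529 + 5976/425 = 11112887/738225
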